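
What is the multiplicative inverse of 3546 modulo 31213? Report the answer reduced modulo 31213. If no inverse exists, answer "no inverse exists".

gcd(31213, 3546) by repeated division:
31213 = 8·3546 + 2845
3546 = 1·2845 + 701
2845 = 4·701 + 41
701 = 17·41 + 4
41 = 10·4 + 1
4 = 4·1 + 0
The gcd is 1. Working backward:
1 = 41 − 10·4
1 = −10·701 + 171·41
1 = 171·2845 − 694·701
1 = −694·3546 + 865·2845
1 = 865·31213 − 7614·3546
Thus 3546·(-7614) ≡ 1 (mod 31213); reducing, -7614 mod 31213 = 23599.

23599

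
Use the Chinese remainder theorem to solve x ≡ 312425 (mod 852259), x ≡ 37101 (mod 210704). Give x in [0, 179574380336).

774163597

Write x = 312425 + 852259·k. Then 852259·k ≡ 37101 − 312425 ≡ 146084 (mod 210704).
Need 852259⁻¹ mod 210704. Extended Euclid on (210704, 9443):
210704 = 22*9443 + 2958
9443 = 3*2958 + 569
2958 = 5*569 + 113
569 = 5*113 + 4
113 = 28*4 + 1
4 = 4*1 + 0
Back-substitute:
1 = 113 − 28·4
1 = −28·569 + 141·113
1 = 141·2958 − 733·569
1 = −733·9443 + 2340·2958
1 = 2340·210704 − 52213·9443
852259⁻¹ ≡ 158491 (mod 210704), so k ≡ 158491·146084 ≡ 908 (mod 210704).
x = 312425 + 852259·908 = 774163597.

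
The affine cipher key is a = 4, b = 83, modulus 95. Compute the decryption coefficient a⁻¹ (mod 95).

Run Euclid on (95, 4):
95 = 23·4 + 3
4 = 1·3 + 1
3 = 3·1 + 0
The gcd is 1. Working backward:
1 = 4 − 3
1 = −95 + 24·4
So 4·24 ≡ 1 (mod 95).

24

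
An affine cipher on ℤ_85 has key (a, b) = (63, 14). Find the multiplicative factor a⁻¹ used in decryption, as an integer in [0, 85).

Apply the Euclidean algorithm to 85 and 63:
85 = 1×63 + 22
63 = 2×22 + 19
22 = 1×19 + 3
19 = 6×3 + 1
3 = 3×1 + 0
gcd = 1, so the inverse exists. Back-substitute:
1 = 19 − 6·3
1 = −6·22 + 7·19
1 = 7·63 − 20·22
1 = −20·85 + 27·63
So 63·27 ≡ 1 (mod 85).

27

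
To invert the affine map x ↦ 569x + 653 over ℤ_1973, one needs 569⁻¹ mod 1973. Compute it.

1120

gcd(1973, 569) by repeated division:
1973 = 3*569 + 266
569 = 2*266 + 37
266 = 7*37 + 7
37 = 5*7 + 2
7 = 3*2 + 1
2 = 2*1 + 0
Since gcd(569, 1973) = 1, back-substitute to write 1 as a combination:
1 = 7 − 3·2
1 = −3·37 + 16·7
1 = 16·266 − 115·37
1 = −115·569 + 246·266
1 = 246·1973 − 853·569
Hence 569⁻¹ ≡ -853 ≡ 1120 (mod 1973).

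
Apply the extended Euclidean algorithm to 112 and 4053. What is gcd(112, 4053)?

7

Euclidean algorithm:
4053 = 36*112 + 21
112 = 5*21 + 7
21 = 3*7 + 0
gcd(112, 4053) = 7.
Back-substituting:
7 = 112 − 5·21
7 = −5·4053 + 181·112
So 7 = (-5)·4053 + (181)·112.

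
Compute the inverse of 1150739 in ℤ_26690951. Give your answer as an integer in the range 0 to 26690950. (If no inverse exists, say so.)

gcd(26690951, 1150739) by repeated division:
26690951 = 23·1150739 + 223954
1150739 = 5·223954 + 30969
223954 = 7·30969 + 7171
30969 = 4·7171 + 2285
7171 = 3·2285 + 316
2285 = 7·316 + 73
316 = 4·73 + 24
73 = 3·24 + 1
24 = 24·1 + 0
The gcd is 1. Working backward:
1 = 73 − 3·24
1 = −3·316 + 13·73
1 = 13·2285 − 94·316
1 = −94·7171 + 295·2285
1 = 295·30969 − 1274·7171
1 = −1274·223954 + 9213·30969
1 = 9213·1150739 − 47339·223954
1 = −47339·26690951 + 1098010·1150739
So 1150739·1098010 ≡ 1 (mod 26690951).

1098010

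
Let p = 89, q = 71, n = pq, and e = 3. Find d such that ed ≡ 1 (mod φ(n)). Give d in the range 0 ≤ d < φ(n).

φ(n) = (p−1)(q−1) = 88·70 = 6160.
Need d with 3·d ≡ 1 (mod 6160). Apply the extended Euclidean algorithm:
6160 = 2053·3 + 1
3 = 3·1 + 0
Back-substitute:
1 = 6160 − 2053·3
So 3·(-2053) ≡ 1 (mod 6160), hence d ≡ -2053 ≡ 4107 (mod 6160).

4107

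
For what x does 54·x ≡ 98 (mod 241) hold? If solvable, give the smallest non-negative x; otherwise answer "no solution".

100

First find gcd(54, 241):
241 = 4*54 + 25
54 = 2*25 + 4
25 = 6*4 + 1
4 = 4*1 + 0
gcd = 1, so a unique solution mod 241 exists.
Back-substitute for the Bézout coefficients:
1 = 25 − 6·4
1 = −6·54 + 13·25
1 = 13·241 − 58·54
So 54·(-58) ≡ 1 (mod 241), giving 54⁻¹ ≡ 183.
x ≡ 54⁻¹·98 ≡ 183·98 ≡ 100 (mod 241).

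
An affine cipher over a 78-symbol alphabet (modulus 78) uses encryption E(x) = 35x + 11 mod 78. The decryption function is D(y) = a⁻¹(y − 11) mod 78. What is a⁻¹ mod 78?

gcd(78, 35) by repeated division:
78 = 2·35 + 8
35 = 4·8 + 3
8 = 2·3 + 2
3 = 1·2 + 1
2 = 2·1 + 0
gcd = 1, so the inverse exists. Back-substitute:
1 = 3 − 2
1 = −8 + 3·3
1 = 3·35 − 13·8
1 = −13·78 + 29·35
So 35·29 ≡ 1 (mod 78).

29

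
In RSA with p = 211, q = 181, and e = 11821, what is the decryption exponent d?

24181

φ(n) = (p−1)(q−1) = 210·180 = 37800.
Need d with 11821·d ≡ 1 (mod 37800). Apply the extended Euclidean algorithm:
37800 = 3×11821 + 2337
11821 = 5×2337 + 136
2337 = 17×136 + 25
136 = 5×25 + 11
25 = 2×11 + 3
11 = 3×3 + 2
3 = 1×2 + 1
2 = 2×1 + 0
Back-substitute:
1 = 3 − 2
1 = −11 + 4·3
1 = 4·25 − 9·11
1 = −9·136 + 49·25
1 = 49·2337 − 842·136
1 = −842·11821 + 4259·2337
1 = 4259·37800 − 13619·11821
So 11821·(-13619) ≡ 1 (mod 37800), hence d ≡ -13619 ≡ 24181 (mod 37800).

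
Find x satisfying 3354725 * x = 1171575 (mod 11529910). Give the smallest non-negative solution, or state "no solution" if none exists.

1382775

First find gcd(3354725, 11529910):
11529910 = 3×3354725 + 1465735
3354725 = 2×1465735 + 423255
1465735 = 3×423255 + 195970
423255 = 2×195970 + 31315
195970 = 6×31315 + 8080
31315 = 3×8080 + 7075
8080 = 1×7075 + 1005
7075 = 7×1005 + 40
1005 = 25×40 + 5
40 = 8×5 + 0
gcd = 5 and 5 | 1171575, so solutions exist. Divide through by 5: 670945x ≡ 234315 (mod 2305982).
Now find 670945⁻¹ mod 2305982:
2305982 = 3·670945 + 293147
670945 = 2·293147 + 84651
293147 = 3·84651 + 39194
84651 = 2·39194 + 6263
39194 = 6·6263 + 1616
6263 = 3·1616 + 1415
1616 = 1·1415 + 201
1415 = 7·201 + 8
201 = 25·8 + 1
8 = 8·1 + 0
Back-substitute:
1 = 201 − 25·8
1 = −25·1415 + 176·201
1 = 176·1616 − 201·1415
1 = −201·6263 + 779·1616
1 = 779·39194 − 4875·6263
1 = −4875·84651 + 10529·39194
1 = 10529·293147 − 36462·84651
1 = −36462·670945 + 83453·293147
1 = 83453·2305982 − 286821·670945
So 670945·(-286821) ≡ 1 (mod 2305982), i.e. 670945⁻¹ ≡ 2019161.
Then x ≡ 2019161·234315 ≡ 1382775 (mod 2305982); the smallest non-negative solution is x = 1382775.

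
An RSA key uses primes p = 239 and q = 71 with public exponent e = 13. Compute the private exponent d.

φ(n) = (p−1)(q−1) = 238·70 = 16660.
Need d with 13·d ≡ 1 (mod 16660). Apply the extended Euclidean algorithm:
16660 = 1281×13 + 7
13 = 1×7 + 6
7 = 1×6 + 1
6 = 6×1 + 0
Back-substitute:
1 = 7 − 6
1 = −13 + 2·7
1 = 2·16660 − 2563·13
So 13·(-2563) ≡ 1 (mod 16660), hence d ≡ -2563 ≡ 14097 (mod 16660).

14097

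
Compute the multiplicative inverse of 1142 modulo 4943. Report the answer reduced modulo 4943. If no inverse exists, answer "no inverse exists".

Apply the Euclidean algorithm to 4943 and 1142:
4943 = 4*1142 + 375
1142 = 3*375 + 17
375 = 22*17 + 1
17 = 17*1 + 0
Since gcd(1142, 4943) = 1, back-substitute to write 1 as a combination:
1 = 375 − 22·17
1 = −22·1142 + 67·375
1 = 67·4943 − 290·1142
So 1142·(-290) ≡ 1 (mod 4943), and -290 ≡ 4653 (mod 4943).

4653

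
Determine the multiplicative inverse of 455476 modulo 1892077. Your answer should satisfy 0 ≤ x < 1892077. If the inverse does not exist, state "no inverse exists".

1107237

Extended Euclidean algorithm:
1892077 = 4·455476 + 70173
455476 = 6·70173 + 34438
70173 = 2·34438 + 1297
34438 = 26·1297 + 716
1297 = 1·716 + 581
716 = 1·581 + 135
581 = 4·135 + 41
135 = 3·41 + 12
41 = 3·12 + 5
12 = 2·5 + 2
5 = 2·2 + 1
2 = 2·1 + 0
gcd = 1, so the inverse exists. Back-substitute:
1 = 5 − 2·2
1 = −2·12 + 5·5
1 = 5·41 − 17·12
1 = −17·135 + 56·41
1 = 56·581 − 241·135
1 = −241·716 + 297·581
1 = 297·1297 − 538·716
1 = −538·34438 + 14285·1297
1 = 14285·70173 − 29108·34438
1 = −29108·455476 + 188933·70173
1 = 188933·1892077 − 784840·455476
So 455476·(-784840) ≡ 1 (mod 1892077), and -784840 ≡ 1107237 (mod 1892077).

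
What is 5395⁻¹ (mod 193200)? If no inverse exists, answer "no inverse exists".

no inverse exists

Euclidean algorithm on 193200, 5395:
193200 = 35*5395 + 4375
5395 = 1*4375 + 1020
4375 = 4*1020 + 295
1020 = 3*295 + 135
295 = 2*135 + 25
135 = 5*25 + 10
25 = 2*10 + 5
10 = 2*5 + 0
Since gcd = 5 > 1, 5395 is not a unit mod 193200.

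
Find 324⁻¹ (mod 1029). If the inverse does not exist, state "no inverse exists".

no inverse exists

Compute gcd(324, 1029):
1029 = 3×324 + 57
324 = 5×57 + 39
57 = 1×39 + 18
39 = 2×18 + 3
18 = 6×3 + 0
Since gcd = 3 > 1, 324 is not a unit mod 1029.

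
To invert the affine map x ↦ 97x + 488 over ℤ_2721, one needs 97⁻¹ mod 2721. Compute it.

gcd(2721, 97) by repeated division:
2721 = 28×97 + 5
97 = 19×5 + 2
5 = 2×2 + 1
2 = 2×1 + 0
gcd = 1, so the inverse exists. Back-substitute:
1 = 5 − 2·2
1 = −2·97 + 39·5
1 = 39·2721 − 1094·97
Hence 97⁻¹ ≡ -1094 ≡ 1627 (mod 2721).

1627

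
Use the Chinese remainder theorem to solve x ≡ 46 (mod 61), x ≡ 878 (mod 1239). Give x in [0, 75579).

Write x = 46 + 61·k. Then 61·k ≡ 878 − 46 ≡ 832 (mod 1239).
Need 61⁻¹ mod 1239. Extended Euclid on (1239, 61):
1239 = 20·61 + 19
61 = 3·19 + 4
19 = 4·4 + 3
4 = 1·3 + 1
3 = 3·1 + 0
Back-substitute:
1 = 4 − 3
1 = −19 + 5·4
1 = 5·61 − 16·19
1 = −16·1239 + 325·61
61⁻¹ ≡ 325 (mod 1239), so k ≡ 325·832 ≡ 298 (mod 1239).
x = 46 + 61·298 = 18224.

18224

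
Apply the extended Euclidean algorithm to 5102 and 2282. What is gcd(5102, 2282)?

Apply Euclid's algorithm to 5102 and 2282:
5102 = 2*2282 + 538
2282 = 4*538 + 130
538 = 4*130 + 18
130 = 7*18 + 4
18 = 4*4 + 2
4 = 2*2 + 0
gcd(5102, 2282) = 2.
Express as a combination:
2 = 18 − 4·4
2 = −4·130 + 29·18
2 = 29·538 − 120·130
2 = −120·2282 + 509·538
2 = 509·5102 − 1138·2282
So 2 = (509)·5102 + (-1138)·2282.

2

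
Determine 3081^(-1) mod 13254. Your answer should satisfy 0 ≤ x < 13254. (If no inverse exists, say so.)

Compute gcd(3081, 13254):
13254 = 4·3081 + 930
3081 = 3·930 + 291
930 = 3·291 + 57
291 = 5·57 + 6
57 = 9·6 + 3
6 = 2·3 + 0
Since gcd = 3 > 1, 3081 is not a unit mod 13254.

no inverse exists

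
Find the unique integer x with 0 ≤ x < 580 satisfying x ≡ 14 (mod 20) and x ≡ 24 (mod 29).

Write x = 14 + 20·k. Then 20·k ≡ 24 − 14 ≡ 10 (mod 29).
Need 20⁻¹ mod 29. Extended Euclid on (29, 20):
29 = 1·20 + 9
20 = 2·9 + 2
9 = 4·2 + 1
2 = 2·1 + 0
Back-substitute:
1 = 9 − 4·2
1 = −4·20 + 9·9
1 = 9·29 − 13·20
20⁻¹ ≡ 16 (mod 29), so k ≡ 16·10 ≡ 15 (mod 29).
x = 14 + 20·15 = 314.

314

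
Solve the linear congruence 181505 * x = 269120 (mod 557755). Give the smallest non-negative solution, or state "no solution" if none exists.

27237

First find gcd(181505, 557755):
557755 = 3*181505 + 13240
181505 = 13*13240 + 9385
13240 = 1*9385 + 3855
9385 = 2*3855 + 1675
3855 = 2*1675 + 505
1675 = 3*505 + 160
505 = 3*160 + 25
160 = 6*25 + 10
25 = 2*10 + 5
10 = 2*5 + 0
gcd = 5 and 5 | 269120, so solutions exist. Divide through by 5: 36301x ≡ 53824 (mod 111551).
Now find 36301⁻¹ mod 111551:
111551 = 3·36301 + 2648
36301 = 13·2648 + 1877
2648 = 1·1877 + 771
1877 = 2·771 + 335
771 = 2·335 + 101
335 = 3·101 + 32
101 = 3·32 + 5
32 = 6·5 + 2
5 = 2·2 + 1
2 = 2·1 + 0
Back-substitute:
1 = 5 − 2·2
1 = −2·32 + 13·5
1 = 13·101 − 41·32
1 = −41·335 + 136·101
1 = 136·771 − 313·335
1 = −313·1877 + 762·771
1 = 762·2648 − 1075·1877
1 = −1075·36301 + 14737·2648
1 = 14737·111551 − 45286·36301
So 36301·(-45286) ≡ 1 (mod 111551), i.e. 36301⁻¹ ≡ 66265.
Then x ≡ 66265·53824 ≡ 27237 (mod 111551); the smallest non-negative solution is x = 27237.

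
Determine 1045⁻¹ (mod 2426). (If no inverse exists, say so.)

Extended Euclidean algorithm:
2426 = 2×1045 + 336
1045 = 3×336 + 37
336 = 9×37 + 3
37 = 12×3 + 1
3 = 3×1 + 0
gcd = 1, so the inverse exists. Back-substitute:
1 = 37 − 12·3
1 = −12·336 + 109·37
1 = 109·1045 − 339·336
1 = −339·2426 + 787·1045
So 1045·787 ≡ 1 (mod 2426).

787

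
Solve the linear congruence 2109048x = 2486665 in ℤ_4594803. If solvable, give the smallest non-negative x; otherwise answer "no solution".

no solution

gcd(2109048, 4594803):
4594803 = 2·2109048 + 376707
2109048 = 5·376707 + 225513
376707 = 1·225513 + 151194
225513 = 1·151194 + 74319
151194 = 2·74319 + 2556
74319 = 29·2556 + 195
2556 = 13·195 + 21
195 = 9·21 + 6
21 = 3·6 + 3
6 = 2·3 + 0
gcd = 3, but 3 ∤ 2486665, so the congruence has no solution.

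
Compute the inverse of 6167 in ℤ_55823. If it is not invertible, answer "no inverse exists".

17968

Extended Euclidean algorithm:
55823 = 9×6167 + 320
6167 = 19×320 + 87
320 = 3×87 + 59
87 = 1×59 + 28
59 = 2×28 + 3
28 = 9×3 + 1
3 = 3×1 + 0
Since gcd(6167, 55823) = 1, back-substitute to write 1 as a combination:
1 = 28 − 9·3
1 = −9·59 + 19·28
1 = 19·87 − 28·59
1 = −28·320 + 103·87
1 = 103·6167 − 1985·320
1 = −1985·55823 + 17968·6167
So 6167·17968 ≡ 1 (mod 55823).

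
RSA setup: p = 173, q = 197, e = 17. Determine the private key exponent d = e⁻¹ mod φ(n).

31729

φ(n) = (p−1)(q−1) = 172·196 = 33712.
Need d with 17·d ≡ 1 (mod 33712). Apply the extended Euclidean algorithm:
33712 = 1983·17 + 1
17 = 17·1 + 0
Back-substitute:
1 = 33712 − 1983·17
So 17·(-1983) ≡ 1 (mod 33712), hence d ≡ -1983 ≡ 31729 (mod 33712).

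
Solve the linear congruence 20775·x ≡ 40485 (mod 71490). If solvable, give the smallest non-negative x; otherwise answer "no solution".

First find gcd(20775, 71490):
71490 = 3×20775 + 9165
20775 = 2×9165 + 2445
9165 = 3×2445 + 1830
2445 = 1×1830 + 615
1830 = 2×615 + 600
615 = 1×600 + 15
600 = 40×15 + 0
gcd = 15 and 15 | 40485, so solutions exist. Divide through by 15: 1385x ≡ 2699 (mod 4766).
Now find 1385⁻¹ mod 4766:
4766 = 3·1385 + 611
1385 = 2·611 + 163
611 = 3·163 + 122
163 = 1·122 + 41
122 = 2·41 + 40
41 = 1·40 + 1
40 = 40·1 + 0
Back-substitute:
1 = 41 − 40
1 = −122 + 3·41
1 = 3·163 − 4·122
1 = −4·611 + 15·163
1 = 15·1385 − 34·611
1 = −34·4766 + 117·1385
So 1385⁻¹ ≡ 117 (mod 4766).
Then x ≡ 117·2699 ≡ 1227 (mod 4766); the smallest non-negative solution is x = 1227.

1227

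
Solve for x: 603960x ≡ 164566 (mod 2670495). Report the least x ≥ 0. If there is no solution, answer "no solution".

no solution

gcd(603960, 2670495):
2670495 = 4×603960 + 254655
603960 = 2×254655 + 94650
254655 = 2×94650 + 65355
94650 = 1×65355 + 29295
65355 = 2×29295 + 6765
29295 = 4×6765 + 2235
6765 = 3×2235 + 60
2235 = 37×60 + 15
60 = 4×15 + 0
gcd = 15, but 15 ∤ 164566, so the congruence has no solution.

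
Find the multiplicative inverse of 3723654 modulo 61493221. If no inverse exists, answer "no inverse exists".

Apply the Euclidean algorithm to 61493221 and 3723654:
61493221 = 16*3723654 + 1914757
3723654 = 1*1914757 + 1808897
1914757 = 1*1808897 + 105860
1808897 = 17*105860 + 9277
105860 = 11*9277 + 3813
9277 = 2*3813 + 1651
3813 = 2*1651 + 511
1651 = 3*511 + 118
511 = 4*118 + 39
118 = 3*39 + 1
39 = 39*1 + 0
Since gcd(3723654, 61493221) = 1, back-substitute to write 1 as a combination:
1 = 118 − 3·39
1 = −3·511 + 13·118
1 = 13·1651 − 42·511
1 = −42·3813 + 97·1651
1 = 97·9277 − 236·3813
1 = −236·105860 + 2693·9277
1 = 2693·1808897 − 46017·105860
1 = −46017·1914757 + 48710·1808897
1 = 48710·3723654 − 94727·1914757
1 = −94727·61493221 + 1564342·3723654
So 3723654·1564342 ≡ 1 (mod 61493221).

1564342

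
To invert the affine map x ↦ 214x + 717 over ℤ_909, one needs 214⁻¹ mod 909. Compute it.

gcd(909, 214) by repeated division:
909 = 4*214 + 53
214 = 4*53 + 2
53 = 26*2 + 1
2 = 2*1 + 0
Since gcd(214, 909) = 1, back-substitute to write 1 as a combination:
1 = 53 − 26·2
1 = −26·214 + 105·53
1 = 105·909 − 446·214
So 214·(-446) ≡ 1 (mod 909), and -446 ≡ 463 (mod 909).

463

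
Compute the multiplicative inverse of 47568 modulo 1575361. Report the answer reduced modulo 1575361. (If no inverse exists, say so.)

1320981

Extended Euclidean algorithm:
1575361 = 33*47568 + 5617
47568 = 8*5617 + 2632
5617 = 2*2632 + 353
2632 = 7*353 + 161
353 = 2*161 + 31
161 = 5*31 + 6
31 = 5*6 + 1
6 = 6*1 + 0
The gcd is 1. Working backward:
1 = 31 − 5·6
1 = −5·161 + 26·31
1 = 26·353 − 57·161
1 = −57·2632 + 425·353
1 = 425·5617 − 907·2632
1 = −907·47568 + 7681·5617
1 = 7681·1575361 − 254380·47568
Thus 47568·(-254380) ≡ 1 (mod 1575361); reducing, -254380 mod 1575361 = 1320981.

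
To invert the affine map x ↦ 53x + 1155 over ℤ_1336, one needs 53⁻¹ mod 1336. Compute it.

605

Apply the Euclidean algorithm to 1336 and 53:
1336 = 25*53 + 11
53 = 4*11 + 9
11 = 1*9 + 2
9 = 4*2 + 1
2 = 2*1 + 0
The gcd is 1. Working backward:
1 = 9 − 4·2
1 = −4·11 + 5·9
1 = 5·53 − 24·11
1 = −24·1336 + 605·53
So 53·605 ≡ 1 (mod 1336).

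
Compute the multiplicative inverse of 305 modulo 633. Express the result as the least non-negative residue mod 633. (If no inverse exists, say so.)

Apply the Euclidean algorithm to 633 and 305:
633 = 2×305 + 23
305 = 13×23 + 6
23 = 3×6 + 5
6 = 1×5 + 1
5 = 5×1 + 0
Since gcd(305, 633) = 1, back-substitute to write 1 as a combination:
1 = 6 − 5
1 = −23 + 4·6
1 = 4·305 − 53·23
1 = −53·633 + 110·305
So 305·110 ≡ 1 (mod 633).

110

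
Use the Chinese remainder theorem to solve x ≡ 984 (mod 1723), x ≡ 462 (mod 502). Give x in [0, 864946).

Write x = 984 + 1723·k. Then 1723·k ≡ 462 − 984 ≡ 482 (mod 502).
Need 1723⁻¹ mod 502. Extended Euclid on (502, 217):
502 = 2·217 + 68
217 = 3·68 + 13
68 = 5·13 + 3
13 = 4·3 + 1
3 = 3·1 + 0
Back-substitute:
1 = 13 − 4·3
1 = −4·68 + 21·13
1 = 21·217 − 67·68
1 = −67·502 + 155·217
1723⁻¹ ≡ 155 (mod 502), so k ≡ 155·482 ≡ 414 (mod 502).
x = 984 + 1723·414 = 714306.

714306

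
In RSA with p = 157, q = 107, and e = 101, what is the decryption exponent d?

13589

φ(n) = (p−1)(q−1) = 156·106 = 16536.
Need d with 101·d ≡ 1 (mod 16536). Apply the extended Euclidean algorithm:
16536 = 163·101 + 73
101 = 1·73 + 28
73 = 2·28 + 17
28 = 1·17 + 11
17 = 1·11 + 6
11 = 1·6 + 5
6 = 1·5 + 1
5 = 5·1 + 0
Back-substitute:
1 = 6 − 5
1 = −11 + 2·6
1 = 2·17 − 3·11
1 = −3·28 + 5·17
1 = 5·73 − 13·28
1 = −13·101 + 18·73
1 = 18·16536 − 2947·101
So 101·(-2947) ≡ 1 (mod 16536), hence d ≡ -2947 ≡ 13589 (mod 16536).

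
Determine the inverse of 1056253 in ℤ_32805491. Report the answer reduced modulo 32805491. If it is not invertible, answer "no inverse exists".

16086121

Apply the Euclidean algorithm to 32805491 and 1056253:
32805491 = 31*1056253 + 61648
1056253 = 17*61648 + 8237
61648 = 7*8237 + 3989
8237 = 2*3989 + 259
3989 = 15*259 + 104
259 = 2*104 + 51
104 = 2*51 + 2
51 = 25*2 + 1
2 = 2*1 + 0
The gcd is 1. Working backward:
1 = 51 − 25·2
1 = −25·104 + 51·51
1 = 51·259 − 127·104
1 = −127·3989 + 1956·259
1 = 1956·8237 − 4039·3989
1 = −4039·61648 + 30229·8237
1 = 30229·1056253 − 517932·61648
1 = −517932·32805491 + 16086121·1056253
So 1056253·16086121 ≡ 1 (mod 32805491).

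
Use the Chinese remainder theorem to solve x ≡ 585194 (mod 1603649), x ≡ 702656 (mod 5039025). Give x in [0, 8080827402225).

5947153749131

Write x = 585194 + 1603649·k. Then 1603649·k ≡ 702656 − 585194 ≡ 117462 (mod 5039025).
Need 1603649⁻¹ mod 5039025. Extended Euclid on (5039025, 1603649):
5039025 = 3×1603649 + 228078
1603649 = 7×228078 + 7103
228078 = 32×7103 + 782
7103 = 9×782 + 65
782 = 12×65 + 2
65 = 32×2 + 1
2 = 2×1 + 0
Back-substitute:
1 = 65 − 32·2
1 = −32·782 + 385·65
1 = 385·7103 − 3497·782
1 = −3497·228078 + 112289·7103
1 = 112289·1603649 − 789520·228078
1 = −789520·5039025 + 2480849·1603649
1603649⁻¹ ≡ 2480849 (mod 5039025), so k ≡ 2480849·117462 ≡ 3708513 (mod 5039025).
x = 585194 + 1603649·3708513 = 5947153749131.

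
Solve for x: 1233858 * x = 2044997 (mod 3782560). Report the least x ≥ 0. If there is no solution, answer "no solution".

gcd(1233858, 3782560):
3782560 = 3·1233858 + 80986
1233858 = 15·80986 + 19068
80986 = 4·19068 + 4714
19068 = 4·4714 + 212
4714 = 22·212 + 50
212 = 4·50 + 12
50 = 4·12 + 2
12 = 6·2 + 0
gcd = 2, but 2 ∤ 2044997, so the congruence has no solution.

no solution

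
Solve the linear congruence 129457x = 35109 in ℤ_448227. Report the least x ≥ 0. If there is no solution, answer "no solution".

First find gcd(129457, 448227):
448227 = 3*129457 + 59856
129457 = 2*59856 + 9745
59856 = 6*9745 + 1386
9745 = 7*1386 + 43
1386 = 32*43 + 10
43 = 4*10 + 3
10 = 3*3 + 1
3 = 3*1 + 0
gcd = 1, so a unique solution mod 448227 exists.
Back-substitute for the Bézout coefficients:
1 = 10 − 3·3
1 = −3·43 + 13·10
1 = 13·1386 − 419·43
1 = −419·9745 + 2946·1386
1 = 2946·59856 − 18095·9745
1 = −18095·129457 + 39136·59856
1 = 39136·448227 − 135503·129457
So 129457·(-135503) ≡ 1 (mod 448227), giving 129457⁻¹ ≡ 312724.
x ≡ 129457⁻¹·35109 ≡ 312724·35109 ≡ 106551 (mod 448227).

106551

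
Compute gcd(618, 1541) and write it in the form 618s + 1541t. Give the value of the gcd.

Euclidean algorithm:
1541 = 2*618 + 305
618 = 2*305 + 8
305 = 38*8 + 1
8 = 8*1 + 0
gcd(618, 1541) = 1.
Back-substituting:
1 = 305 − 38·8
1 = −38·618 + 77·305
1 = 77·1541 − 192·618
So 1 = (77)·1541 + (-192)·618.

1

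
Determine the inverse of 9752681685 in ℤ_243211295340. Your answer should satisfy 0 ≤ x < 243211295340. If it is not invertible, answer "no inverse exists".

Euclidean algorithm on 243211295340, 9752681685:
243211295340 = 24×9752681685 + 9146934900
9752681685 = 1×9146934900 + 605746785
9146934900 = 15×605746785 + 60733125
605746785 = 9×60733125 + 59148660
60733125 = 1×59148660 + 1584465
59148660 = 37×1584465 + 523455
1584465 = 3×523455 + 14100
523455 = 37×14100 + 1755
14100 = 8×1755 + 60
1755 = 29×60 + 15
60 = 4×15 + 0
Since gcd = 15 > 1, 9752681685 is not a unit mod 243211295340.

no inverse exists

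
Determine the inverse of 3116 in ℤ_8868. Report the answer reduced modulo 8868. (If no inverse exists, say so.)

Euclidean algorithm on 8868, 3116:
8868 = 2×3116 + 2636
3116 = 1×2636 + 480
2636 = 5×480 + 236
480 = 2×236 + 8
236 = 29×8 + 4
8 = 2×4 + 0
Since gcd = 4 > 1, 3116 is not a unit mod 8868.

no inverse exists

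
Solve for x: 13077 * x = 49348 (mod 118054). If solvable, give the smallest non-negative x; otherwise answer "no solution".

First find gcd(13077, 118054):
118054 = 9*13077 + 361
13077 = 36*361 + 81
361 = 4*81 + 37
81 = 2*37 + 7
37 = 5*7 + 2
7 = 3*2 + 1
2 = 2*1 + 0
gcd = 1, so a unique solution mod 118054 exists.
Back-substitute for the Bézout coefficients:
1 = 7 − 3·2
1 = −3·37 + 16·7
1 = 16·81 − 35·37
1 = −35·361 + 156·81
1 = 156·13077 − 5651·361
1 = −5651·118054 + 51015·13077
So 13077·(51015) ≡ 1 (mod 118054), giving 13077⁻¹ ≡ 51015.
x ≡ 13077⁻¹·49348 ≡ 51015·49348 ≡ 104724 (mod 118054).

104724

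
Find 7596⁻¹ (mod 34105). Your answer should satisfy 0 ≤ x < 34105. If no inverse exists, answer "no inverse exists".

25911

gcd(34105, 7596) by repeated division:
34105 = 4*7596 + 3721
7596 = 2*3721 + 154
3721 = 24*154 + 25
154 = 6*25 + 4
25 = 6*4 + 1
4 = 4*1 + 0
gcd = 1, so the inverse exists. Back-substitute:
1 = 25 − 6·4
1 = −6·154 + 37·25
1 = 37·3721 − 894·154
1 = −894·7596 + 1825·3721
1 = 1825·34105 − 8194·7596
So 7596·(-8194) ≡ 1 (mod 34105), and -8194 ≡ 25911 (mod 34105).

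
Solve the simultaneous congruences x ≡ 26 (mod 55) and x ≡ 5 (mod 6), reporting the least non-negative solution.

Write x = 26 + 55·k. Then 55·k ≡ 5 − 26 ≡ 3 (mod 6).
Need 55⁻¹ mod 6. Extended Euclid on (6, 1):
6 = 6·1 + 0
55⁻¹ ≡ 1 (mod 6), so k ≡ 1·3 ≡ 3 (mod 6).
x = 26 + 55·3 = 191.

191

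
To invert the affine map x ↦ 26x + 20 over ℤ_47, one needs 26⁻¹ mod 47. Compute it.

38

gcd(47, 26) by repeated division:
47 = 1*26 + 21
26 = 1*21 + 5
21 = 4*5 + 1
5 = 5*1 + 0
gcd = 1, so the inverse exists. Back-substitute:
1 = 21 − 4·5
1 = −4·26 + 5·21
1 = 5·47 − 9·26
Thus 26·(-9) ≡ 1 (mod 47); reducing, -9 mod 47 = 38.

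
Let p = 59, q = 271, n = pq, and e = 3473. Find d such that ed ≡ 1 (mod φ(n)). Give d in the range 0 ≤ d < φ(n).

φ(n) = (p−1)(q−1) = 58·270 = 15660.
Need d with 3473·d ≡ 1 (mod 15660). Apply the extended Euclidean algorithm:
15660 = 4×3473 + 1768
3473 = 1×1768 + 1705
1768 = 1×1705 + 63
1705 = 27×63 + 4
63 = 15×4 + 3
4 = 1×3 + 1
3 = 3×1 + 0
Back-substitute:
1 = 4 − 3
1 = −63 + 16·4
1 = 16·1705 − 433·63
1 = −433·1768 + 449·1705
1 = 449·3473 − 882·1768
1 = −882·15660 + 3977·3473
So 3473·3977 ≡ 1 (mod 15660), hence d = 3977.

3977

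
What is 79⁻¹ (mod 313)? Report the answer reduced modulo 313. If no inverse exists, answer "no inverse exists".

210

gcd(313, 79) by repeated division:
313 = 3×79 + 76
79 = 1×76 + 3
76 = 25×3 + 1
3 = 3×1 + 0
The gcd is 1. Working backward:
1 = 76 − 25·3
1 = −25·79 + 26·76
1 = 26·313 − 103·79
Hence 79⁻¹ ≡ -103 ≡ 210 (mod 313).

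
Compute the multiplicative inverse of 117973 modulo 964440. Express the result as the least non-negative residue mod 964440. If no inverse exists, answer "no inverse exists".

gcd(964440, 117973) by repeated division:
964440 = 8×117973 + 20656
117973 = 5×20656 + 14693
20656 = 1×14693 + 5963
14693 = 2×5963 + 2767
5963 = 2×2767 + 429
2767 = 6×429 + 193
429 = 2×193 + 43
193 = 4×43 + 21
43 = 2×21 + 1
21 = 21×1 + 0
Since gcd(117973, 964440) = 1, back-substitute to write 1 as a combination:
1 = 43 − 2·21
1 = −2·193 + 9·43
1 = 9·429 − 20·193
1 = −20·2767 + 129·429
1 = 129·5963 − 278·2767
1 = −278·14693 + 685·5963
1 = 685·20656 − 963·14693
1 = −963·117973 + 5500·20656
1 = 5500·964440 − 44963·117973
Hence 117973⁻¹ ≡ -44963 ≡ 919477 (mod 964440).

919477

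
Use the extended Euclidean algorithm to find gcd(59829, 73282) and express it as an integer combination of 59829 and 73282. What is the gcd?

Repeated division:
73282 = 1*59829 + 13453
59829 = 4*13453 + 6017
13453 = 2*6017 + 1419
6017 = 4*1419 + 341
1419 = 4*341 + 55
341 = 6*55 + 11
55 = 5*11 + 0
gcd(59829, 73282) = 11.
Express as a combination:
11 = 341 − 6·55
11 = −6·1419 + 25·341
11 = 25·6017 − 106·1419
11 = −106·13453 + 237·6017
11 = 237·59829 − 1054·13453
11 = −1054·73282 + 1291·59829
So 11 = (-1054)·73282 + (1291)·59829.

11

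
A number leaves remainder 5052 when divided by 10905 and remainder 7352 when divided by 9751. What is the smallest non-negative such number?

33014487

Write x = 5052 + 10905·k. Then 10905·k ≡ 7352 − 5052 ≡ 2300 (mod 9751).
Need 10905⁻¹ mod 9751. Extended Euclid on (9751, 1154):
9751 = 8·1154 + 519
1154 = 2·519 + 116
519 = 4·116 + 55
116 = 2·55 + 6
55 = 9·6 + 1
6 = 6·1 + 0
Back-substitute:
1 = 55 − 9·6
1 = −9·116 + 19·55
1 = 19·519 − 85·116
1 = −85·1154 + 189·519
1 = 189·9751 − 1597·1154
10905⁻¹ ≡ 8154 (mod 9751), so k ≡ 8154·2300 ≡ 3027 (mod 9751).
x = 5052 + 10905·3027 = 33014487.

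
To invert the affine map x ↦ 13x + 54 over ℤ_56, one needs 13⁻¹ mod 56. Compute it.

Extended Euclidean algorithm:
56 = 4×13 + 4
13 = 3×4 + 1
4 = 4×1 + 0
gcd = 1, so the inverse exists. Back-substitute:
1 = 13 − 3·4
1 = −3·56 + 13·13
So 13·13 ≡ 1 (mod 56).

13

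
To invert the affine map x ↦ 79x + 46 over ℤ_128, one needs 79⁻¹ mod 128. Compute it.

Extended Euclidean algorithm:
128 = 1×79 + 49
79 = 1×49 + 30
49 = 1×30 + 19
30 = 1×19 + 11
19 = 1×11 + 8
11 = 1×8 + 3
8 = 2×3 + 2
3 = 1×2 + 1
2 = 2×1 + 0
Since gcd(79, 128) = 1, back-substitute to write 1 as a combination:
1 = 3 − 2
1 = −8 + 3·3
1 = 3·11 − 4·8
1 = −4·19 + 7·11
1 = 7·30 − 11·19
1 = −11·49 + 18·30
1 = 18·79 − 29·49
1 = −29·128 + 47·79
So 79·47 ≡ 1 (mod 128).

47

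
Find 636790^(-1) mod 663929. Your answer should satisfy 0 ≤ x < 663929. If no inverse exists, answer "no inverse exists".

Euclidean algorithm on 663929, 636790:
663929 = 1*636790 + 27139
636790 = 23*27139 + 12593
27139 = 2*12593 + 1953
12593 = 6*1953 + 875
1953 = 2*875 + 203
875 = 4*203 + 63
203 = 3*63 + 14
63 = 4*14 + 7
14 = 2*7 + 0
The gcd is 7, not 1, hence no inverse exists.

no inverse exists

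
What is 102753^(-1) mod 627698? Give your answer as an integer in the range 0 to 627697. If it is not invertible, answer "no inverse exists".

154791

Apply the Euclidean algorithm to 627698 and 102753:
627698 = 6·102753 + 11180
102753 = 9·11180 + 2133
11180 = 5·2133 + 515
2133 = 4·515 + 73
515 = 7·73 + 4
73 = 18·4 + 1
4 = 4·1 + 0
gcd = 1, so the inverse exists. Back-substitute:
1 = 73 − 18·4
1 = −18·515 + 127·73
1 = 127·2133 − 526·515
1 = −526·11180 + 2757·2133
1 = 2757·102753 − 25339·11180
1 = −25339·627698 + 154791·102753
So 102753·154791 ≡ 1 (mod 627698).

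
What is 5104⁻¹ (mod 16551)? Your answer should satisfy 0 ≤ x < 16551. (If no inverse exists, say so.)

gcd(16551, 5104) by repeated division:
16551 = 3·5104 + 1239
5104 = 4·1239 + 148
1239 = 8·148 + 55
148 = 2·55 + 38
55 = 1·38 + 17
38 = 2·17 + 4
17 = 4·4 + 1
4 = 4·1 + 0
gcd = 1, so the inverse exists. Back-substitute:
1 = 17 − 4·4
1 = −4·38 + 9·17
1 = 9·55 − 13·38
1 = −13·148 + 35·55
1 = 35·1239 − 293·148
1 = −293·5104 + 1207·1239
1 = 1207·16551 − 3914·5104
Hence 5104⁻¹ ≡ -3914 ≡ 12637 (mod 16551).

12637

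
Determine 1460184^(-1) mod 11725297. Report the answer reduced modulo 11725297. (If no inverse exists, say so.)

8204096

Run Euclid on (11725297, 1460184):
11725297 = 8·1460184 + 43825
1460184 = 33·43825 + 13959
43825 = 3·13959 + 1948
13959 = 7·1948 + 323
1948 = 6·323 + 10
323 = 32·10 + 3
10 = 3·3 + 1
3 = 3·1 + 0
The gcd is 1. Working backward:
1 = 10 − 3·3
1 = −3·323 + 97·10
1 = 97·1948 − 585·323
1 = −585·13959 + 4192·1948
1 = 4192·43825 − 13161·13959
1 = −13161·1460184 + 438505·43825
1 = 438505·11725297 − 3521201·1460184
So 1460184·(-3521201) ≡ 1 (mod 11725297), and -3521201 ≡ 8204096 (mod 11725297).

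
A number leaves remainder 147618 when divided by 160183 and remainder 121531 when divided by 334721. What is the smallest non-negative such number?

29025787767

Write x = 147618 + 160183·k. Then 160183·k ≡ 121531 − 147618 ≡ 308634 (mod 334721).
Need 160183⁻¹ mod 334721. Extended Euclid on (334721, 160183):
334721 = 2*160183 + 14355
160183 = 11*14355 + 2278
14355 = 6*2278 + 687
2278 = 3*687 + 217
687 = 3*217 + 36
217 = 6*36 + 1
36 = 36*1 + 0
Back-substitute:
1 = 217 − 6·36
1 = −6·687 + 19·217
1 = 19·2278 − 63·687
1 = −63·14355 + 397·2278
1 = 397·160183 − 4430·14355
1 = −4430·334721 + 9257·160183
160183⁻¹ ≡ 9257 (mod 334721), so k ≡ 9257·308634 ≡ 181203 (mod 334721).
x = 147618 + 160183·181203 = 29025787767.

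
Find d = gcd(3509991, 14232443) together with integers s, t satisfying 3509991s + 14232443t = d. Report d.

Apply Euclid's algorithm to 14232443 and 3509991:
14232443 = 4·3509991 + 192479
3509991 = 18·192479 + 45369
192479 = 4·45369 + 11003
45369 = 4·11003 + 1357
11003 = 8·1357 + 147
1357 = 9·147 + 34
147 = 4·34 + 11
34 = 3·11 + 1
11 = 11·1 + 0
gcd(3509991, 14232443) = 1.
Back-substituting:
1 = 34 − 3·11
1 = −3·147 + 13·34
1 = 13·1357 − 120·147
1 = −120·11003 + 973·1357
1 = 973·45369 − 4012·11003
1 = −4012·192479 + 17021·45369
1 = 17021·3509991 − 310390·192479
1 = −310390·14232443 + 1258581·3509991
So 1 = (-310390)·14232443 + (1258581)·3509991.

1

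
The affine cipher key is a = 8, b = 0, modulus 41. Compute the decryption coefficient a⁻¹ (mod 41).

gcd(41, 8) by repeated division:
41 = 5*8 + 1
8 = 8*1 + 0
gcd = 1, so the inverse exists. Back-substitute:
1 = 41 − 5·8
Hence 8⁻¹ ≡ -5 ≡ 36 (mod 41).

36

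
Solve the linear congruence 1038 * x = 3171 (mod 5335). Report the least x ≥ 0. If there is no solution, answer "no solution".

1252

First find gcd(1038, 5335):
5335 = 5×1038 + 145
1038 = 7×145 + 23
145 = 6×23 + 7
23 = 3×7 + 2
7 = 3×2 + 1
2 = 2×1 + 0
gcd = 1, so a unique solution mod 5335 exists.
Back-substitute for the Bézout coefficients:
1 = 7 − 3·2
1 = −3·23 + 10·7
1 = 10·145 − 63·23
1 = −63·1038 + 451·145
1 = 451·5335 − 2318·1038
So 1038·(-2318) ≡ 1 (mod 5335), giving 1038⁻¹ ≡ 3017.
x ≡ 1038⁻¹·3171 ≡ 3017·3171 ≡ 1252 (mod 5335).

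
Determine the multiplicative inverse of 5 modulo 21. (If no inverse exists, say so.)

17

Apply the Euclidean algorithm to 21 and 5:
21 = 4×5 + 1
5 = 5×1 + 0
The gcd is 1. Working backward:
1 = 21 − 4·5
Thus 5·(-4) ≡ 1 (mod 21); reducing, -4 mod 21 = 17.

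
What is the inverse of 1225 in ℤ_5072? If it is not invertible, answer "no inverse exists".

1209

Run Euclid on (5072, 1225):
5072 = 4×1225 + 172
1225 = 7×172 + 21
172 = 8×21 + 4
21 = 5×4 + 1
4 = 4×1 + 0
gcd = 1, so the inverse exists. Back-substitute:
1 = 21 − 5·4
1 = −5·172 + 41·21
1 = 41·1225 − 292·172
1 = −292·5072 + 1209·1225
So 1225·1209 ≡ 1 (mod 5072).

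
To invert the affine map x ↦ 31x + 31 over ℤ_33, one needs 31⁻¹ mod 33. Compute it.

Extended Euclidean algorithm:
33 = 1·31 + 2
31 = 15·2 + 1
2 = 2·1 + 0
Since gcd(31, 33) = 1, back-substitute to write 1 as a combination:
1 = 31 − 15·2
1 = −15·33 + 16·31
So 31·16 ≡ 1 (mod 33).

16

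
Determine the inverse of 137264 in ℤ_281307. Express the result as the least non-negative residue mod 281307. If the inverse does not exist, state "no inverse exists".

242051

gcd(281307, 137264) by repeated division:
281307 = 2·137264 + 6779
137264 = 20·6779 + 1684
6779 = 4·1684 + 43
1684 = 39·43 + 7
43 = 6·7 + 1
7 = 7·1 + 0
Since gcd(137264, 281307) = 1, back-substitute to write 1 as a combination:
1 = 43 − 6·7
1 = −6·1684 + 235·43
1 = 235·6779 − 946·1684
1 = −946·137264 + 19155·6779
1 = 19155·281307 − 39256·137264
Hence 137264⁻¹ ≡ -39256 ≡ 242051 (mod 281307).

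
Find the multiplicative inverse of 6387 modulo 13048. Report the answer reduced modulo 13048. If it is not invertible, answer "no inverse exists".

Apply the Euclidean algorithm to 13048 and 6387:
13048 = 2·6387 + 274
6387 = 23·274 + 85
274 = 3·85 + 19
85 = 4·19 + 9
19 = 2·9 + 1
9 = 9·1 + 0
The gcd is 1. Working backward:
1 = 19 − 2·9
1 = −2·85 + 9·19
1 = 9·274 − 29·85
1 = −29·6387 + 676·274
1 = 676·13048 − 1381·6387
Thus 6387·(-1381) ≡ 1 (mod 13048); reducing, -1381 mod 13048 = 11667.

11667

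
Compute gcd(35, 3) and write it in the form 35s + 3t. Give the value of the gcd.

Apply Euclid's algorithm to 35 and 3:
35 = 11·3 + 2
3 = 1·2 + 1
2 = 2·1 + 0
gcd(35, 3) = 1.
Working backward:
1 = 3 − 2
1 = −35 + 12·3
So 1 = (-1)·35 + (12)·3.

1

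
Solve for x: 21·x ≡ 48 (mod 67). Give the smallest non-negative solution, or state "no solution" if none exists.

31

First find gcd(21, 67):
67 = 3×21 + 4
21 = 5×4 + 1
4 = 4×1 + 0
gcd = 1, so a unique solution mod 67 exists.
Back-substitute for the Bézout coefficients:
1 = 21 − 5·4
1 = −5·67 + 16·21
So 21·(16) ≡ 1 (mod 67), giving 21⁻¹ ≡ 16.
x ≡ 21⁻¹·48 ≡ 16·48 ≡ 31 (mod 67).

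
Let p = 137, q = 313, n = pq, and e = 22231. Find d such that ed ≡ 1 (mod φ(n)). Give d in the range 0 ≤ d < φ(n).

41575

φ(n) = (p−1)(q−1) = 136·312 = 42432.
Need d with 22231·d ≡ 1 (mod 42432). Apply the extended Euclidean algorithm:
42432 = 1×22231 + 20201
22231 = 1×20201 + 2030
20201 = 9×2030 + 1931
2030 = 1×1931 + 99
1931 = 19×99 + 50
99 = 1×50 + 49
50 = 1×49 + 1
49 = 49×1 + 0
Back-substitute:
1 = 50 − 49
1 = −99 + 2·50
1 = 2·1931 − 39·99
1 = −39·2030 + 41·1931
1 = 41·20201 − 408·2030
1 = −408·22231 + 449·20201
1 = 449·42432 − 857·22231
So 22231·(-857) ≡ 1 (mod 42432), hence d ≡ -857 ≡ 41575 (mod 42432).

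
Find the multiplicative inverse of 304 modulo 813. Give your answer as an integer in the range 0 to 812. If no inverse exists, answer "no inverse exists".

115

Apply the Euclidean algorithm to 813 and 304:
813 = 2·304 + 205
304 = 1·205 + 99
205 = 2·99 + 7
99 = 14·7 + 1
7 = 7·1 + 0
gcd = 1, so the inverse exists. Back-substitute:
1 = 99 − 14·7
1 = −14·205 + 29·99
1 = 29·304 − 43·205
1 = −43·813 + 115·304
So 304·115 ≡ 1 (mod 813).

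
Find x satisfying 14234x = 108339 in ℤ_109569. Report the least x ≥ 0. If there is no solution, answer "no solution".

First find gcd(14234, 109569):
109569 = 7*14234 + 9931
14234 = 1*9931 + 4303
9931 = 2*4303 + 1325
4303 = 3*1325 + 328
1325 = 4*328 + 13
328 = 25*13 + 3
13 = 4*3 + 1
3 = 3*1 + 0
gcd = 1, so a unique solution mod 109569 exists.
Back-substitute for the Bézout coefficients:
1 = 13 − 4·3
1 = −4·328 + 101·13
1 = 101·1325 − 408·328
1 = −408·4303 + 1325·1325
1 = 1325·9931 − 3058·4303
1 = −3058·14234 + 4383·9931
1 = 4383·109569 − 33739·14234
So 14234·(-33739) ≡ 1 (mod 109569), giving 14234⁻¹ ≡ 75830.
x ≡ 14234⁻¹·108339 ≡ 75830·108339 ≡ 81888 (mod 109569).

81888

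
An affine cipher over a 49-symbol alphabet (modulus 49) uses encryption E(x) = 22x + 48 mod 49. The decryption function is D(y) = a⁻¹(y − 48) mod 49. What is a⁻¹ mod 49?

Apply the Euclidean algorithm to 49 and 22:
49 = 2×22 + 5
22 = 4×5 + 2
5 = 2×2 + 1
2 = 2×1 + 0
Since gcd(22, 49) = 1, back-substitute to write 1 as a combination:
1 = 5 − 2·2
1 = −2·22 + 9·5
1 = 9·49 − 20·22
Thus 22·(-20) ≡ 1 (mod 49); reducing, -20 mod 49 = 29.

29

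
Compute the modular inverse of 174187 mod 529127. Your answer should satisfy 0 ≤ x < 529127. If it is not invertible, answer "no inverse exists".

170278

Extended Euclidean algorithm:
529127 = 3×174187 + 6566
174187 = 26×6566 + 3471
6566 = 1×3471 + 3095
3471 = 1×3095 + 376
3095 = 8×376 + 87
376 = 4×87 + 28
87 = 3×28 + 3
28 = 9×3 + 1
3 = 3×1 + 0
Since gcd(174187, 529127) = 1, back-substitute to write 1 as a combination:
1 = 28 − 9·3
1 = −9·87 + 28·28
1 = 28·376 − 121·87
1 = −121·3095 + 996·376
1 = 996·3471 − 1117·3095
1 = −1117·6566 + 2113·3471
1 = 2113·174187 − 56055·6566
1 = −56055·529127 + 170278·174187
So 174187·170278 ≡ 1 (mod 529127).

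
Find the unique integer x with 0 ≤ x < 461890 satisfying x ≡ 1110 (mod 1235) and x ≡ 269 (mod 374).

261695

Write x = 1110 + 1235·k. Then 1235·k ≡ 269 − 1110 ≡ 281 (mod 374).
Need 1235⁻¹ mod 374. Extended Euclid on (374, 113):
374 = 3×113 + 35
113 = 3×35 + 8
35 = 4×8 + 3
8 = 2×3 + 2
3 = 1×2 + 1
2 = 2×1 + 0
Back-substitute:
1 = 3 − 2
1 = −8 + 3·3
1 = 3·35 − 13·8
1 = −13·113 + 42·35
1 = 42·374 − 139·113
1235⁻¹ ≡ 235 (mod 374), so k ≡ 235·281 ≡ 211 (mod 374).
x = 1110 + 1235·211 = 261695.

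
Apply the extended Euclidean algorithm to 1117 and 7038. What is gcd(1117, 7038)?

Repeated division:
7038 = 6·1117 + 336
1117 = 3·336 + 109
336 = 3·109 + 9
109 = 12·9 + 1
9 = 9·1 + 0
gcd(1117, 7038) = 1.
Working backward:
1 = 109 − 12·9
1 = −12·336 + 37·109
1 = 37·1117 − 123·336
1 = −123·7038 + 775·1117
So 1 = (-123)·7038 + (775)·1117.

1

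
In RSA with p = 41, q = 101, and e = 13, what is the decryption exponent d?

3077

φ(n) = (p−1)(q−1) = 40·100 = 4000.
Need d with 13·d ≡ 1 (mod 4000). Apply the extended Euclidean algorithm:
4000 = 307×13 + 9
13 = 1×9 + 4
9 = 2×4 + 1
4 = 4×1 + 0
Back-substitute:
1 = 9 − 2·4
1 = −2·13 + 3·9
1 = 3·4000 − 923·13
So 13·(-923) ≡ 1 (mod 4000), hence d ≡ -923 ≡ 3077 (mod 4000).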